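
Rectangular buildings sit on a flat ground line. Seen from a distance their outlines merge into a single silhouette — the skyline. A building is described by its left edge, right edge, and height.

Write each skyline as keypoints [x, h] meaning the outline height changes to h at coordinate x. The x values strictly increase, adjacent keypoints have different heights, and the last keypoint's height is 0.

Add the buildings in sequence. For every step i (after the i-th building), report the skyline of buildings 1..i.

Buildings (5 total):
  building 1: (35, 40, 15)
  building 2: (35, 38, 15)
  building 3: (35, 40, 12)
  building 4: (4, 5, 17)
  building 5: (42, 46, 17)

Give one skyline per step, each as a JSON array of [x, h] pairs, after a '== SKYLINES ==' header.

== SKYLINES ==
[[35,15],[40,0]]
[[35,15],[40,0]]
[[35,15],[40,0]]
[[4,17],[5,0],[35,15],[40,0]]
[[4,17],[5,0],[35,15],[40,0],[42,17],[46,0]]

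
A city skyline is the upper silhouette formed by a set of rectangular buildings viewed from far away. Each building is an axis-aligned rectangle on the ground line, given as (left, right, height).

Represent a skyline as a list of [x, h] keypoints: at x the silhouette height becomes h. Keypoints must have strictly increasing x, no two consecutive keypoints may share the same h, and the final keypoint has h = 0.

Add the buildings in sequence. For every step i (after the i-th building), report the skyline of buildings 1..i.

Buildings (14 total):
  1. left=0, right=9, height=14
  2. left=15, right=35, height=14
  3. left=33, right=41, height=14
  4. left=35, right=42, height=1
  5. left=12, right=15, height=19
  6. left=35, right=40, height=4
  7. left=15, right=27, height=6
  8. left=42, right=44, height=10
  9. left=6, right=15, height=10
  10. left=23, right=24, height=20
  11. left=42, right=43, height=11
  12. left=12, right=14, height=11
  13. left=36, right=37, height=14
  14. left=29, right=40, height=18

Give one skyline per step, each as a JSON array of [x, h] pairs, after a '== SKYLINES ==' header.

== SKYLINES ==
[[0,14],[9,0]]
[[0,14],[9,0],[15,14],[35,0]]
[[0,14],[9,0],[15,14],[41,0]]
[[0,14],[9,0],[15,14],[41,1],[42,0]]
[[0,14],[9,0],[12,19],[15,14],[41,1],[42,0]]
[[0,14],[9,0],[12,19],[15,14],[41,1],[42,0]]
[[0,14],[9,0],[12,19],[15,14],[41,1],[42,0]]
[[0,14],[9,0],[12,19],[15,14],[41,1],[42,10],[44,0]]
[[0,14],[9,10],[12,19],[15,14],[41,1],[42,10],[44,0]]
[[0,14],[9,10],[12,19],[15,14],[23,20],[24,14],[41,1],[42,10],[44,0]]
[[0,14],[9,10],[12,19],[15,14],[23,20],[24,14],[41,1],[42,11],[43,10],[44,0]]
[[0,14],[9,10],[12,19],[15,14],[23,20],[24,14],[41,1],[42,11],[43,10],[44,0]]
[[0,14],[9,10],[12,19],[15,14],[23,20],[24,14],[41,1],[42,11],[43,10],[44,0]]
[[0,14],[9,10],[12,19],[15,14],[23,20],[24,14],[29,18],[40,14],[41,1],[42,11],[43,10],[44,0]]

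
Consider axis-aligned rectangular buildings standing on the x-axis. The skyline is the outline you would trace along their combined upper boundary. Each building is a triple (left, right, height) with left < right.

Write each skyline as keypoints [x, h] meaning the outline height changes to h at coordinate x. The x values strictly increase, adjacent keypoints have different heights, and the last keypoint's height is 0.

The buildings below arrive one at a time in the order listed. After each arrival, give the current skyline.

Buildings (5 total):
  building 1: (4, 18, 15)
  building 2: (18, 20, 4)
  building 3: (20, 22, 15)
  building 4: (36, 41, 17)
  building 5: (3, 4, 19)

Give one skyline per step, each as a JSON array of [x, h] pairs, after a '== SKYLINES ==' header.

== SKYLINES ==
[[4,15],[18,0]]
[[4,15],[18,4],[20,0]]
[[4,15],[18,4],[20,15],[22,0]]
[[4,15],[18,4],[20,15],[22,0],[36,17],[41,0]]
[[3,19],[4,15],[18,4],[20,15],[22,0],[36,17],[41,0]]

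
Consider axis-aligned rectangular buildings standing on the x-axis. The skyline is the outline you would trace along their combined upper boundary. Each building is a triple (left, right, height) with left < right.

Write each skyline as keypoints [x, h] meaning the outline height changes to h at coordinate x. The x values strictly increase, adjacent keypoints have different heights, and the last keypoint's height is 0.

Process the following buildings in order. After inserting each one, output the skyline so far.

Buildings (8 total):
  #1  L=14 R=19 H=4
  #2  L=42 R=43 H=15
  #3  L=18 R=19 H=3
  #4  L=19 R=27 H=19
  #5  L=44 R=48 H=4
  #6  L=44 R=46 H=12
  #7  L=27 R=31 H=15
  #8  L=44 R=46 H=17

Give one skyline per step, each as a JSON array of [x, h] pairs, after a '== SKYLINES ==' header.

== SKYLINES ==
[[14,4],[19,0]]
[[14,4],[19,0],[42,15],[43,0]]
[[14,4],[19,0],[42,15],[43,0]]
[[14,4],[19,19],[27,0],[42,15],[43,0]]
[[14,4],[19,19],[27,0],[42,15],[43,0],[44,4],[48,0]]
[[14,4],[19,19],[27,0],[42,15],[43,0],[44,12],[46,4],[48,0]]
[[14,4],[19,19],[27,15],[31,0],[42,15],[43,0],[44,12],[46,4],[48,0]]
[[14,4],[19,19],[27,15],[31,0],[42,15],[43,0],[44,17],[46,4],[48,0]]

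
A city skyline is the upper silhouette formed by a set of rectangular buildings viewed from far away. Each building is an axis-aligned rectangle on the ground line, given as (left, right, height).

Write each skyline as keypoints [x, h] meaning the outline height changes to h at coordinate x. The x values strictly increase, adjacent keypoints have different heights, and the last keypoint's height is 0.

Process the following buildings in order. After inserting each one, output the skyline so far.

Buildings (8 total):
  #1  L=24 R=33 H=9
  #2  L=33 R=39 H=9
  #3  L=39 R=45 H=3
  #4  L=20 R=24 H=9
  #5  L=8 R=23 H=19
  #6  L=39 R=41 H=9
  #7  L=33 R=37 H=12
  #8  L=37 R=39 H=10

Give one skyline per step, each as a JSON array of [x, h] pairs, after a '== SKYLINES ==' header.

== SKYLINES ==
[[24,9],[33,0]]
[[24,9],[39,0]]
[[24,9],[39,3],[45,0]]
[[20,9],[39,3],[45,0]]
[[8,19],[23,9],[39,3],[45,0]]
[[8,19],[23,9],[41,3],[45,0]]
[[8,19],[23,9],[33,12],[37,9],[41,3],[45,0]]
[[8,19],[23,9],[33,12],[37,10],[39,9],[41,3],[45,0]]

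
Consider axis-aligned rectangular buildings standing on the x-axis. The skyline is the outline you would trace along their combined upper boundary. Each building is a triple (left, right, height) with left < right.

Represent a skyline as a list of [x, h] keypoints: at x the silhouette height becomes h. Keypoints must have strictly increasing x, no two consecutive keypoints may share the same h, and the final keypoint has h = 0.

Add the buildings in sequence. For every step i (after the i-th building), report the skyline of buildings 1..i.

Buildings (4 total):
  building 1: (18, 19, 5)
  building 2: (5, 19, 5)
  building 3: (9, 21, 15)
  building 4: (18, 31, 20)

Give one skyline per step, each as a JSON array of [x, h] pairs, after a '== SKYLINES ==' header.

== SKYLINES ==
[[18,5],[19,0]]
[[5,5],[19,0]]
[[5,5],[9,15],[21,0]]
[[5,5],[9,15],[18,20],[31,0]]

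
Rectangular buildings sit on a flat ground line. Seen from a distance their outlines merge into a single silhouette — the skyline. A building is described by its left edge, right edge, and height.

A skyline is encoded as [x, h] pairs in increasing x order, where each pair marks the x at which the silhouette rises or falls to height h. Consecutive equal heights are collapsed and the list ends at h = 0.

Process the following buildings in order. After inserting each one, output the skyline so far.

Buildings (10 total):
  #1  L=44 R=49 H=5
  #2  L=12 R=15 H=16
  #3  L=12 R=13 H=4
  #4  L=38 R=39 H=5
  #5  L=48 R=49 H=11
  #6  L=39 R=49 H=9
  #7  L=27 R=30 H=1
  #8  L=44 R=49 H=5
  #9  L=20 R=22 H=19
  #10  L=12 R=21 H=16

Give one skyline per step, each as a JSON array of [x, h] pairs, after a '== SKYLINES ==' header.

== SKYLINES ==
[[44,5],[49,0]]
[[12,16],[15,0],[44,5],[49,0]]
[[12,16],[15,0],[44,5],[49,0]]
[[12,16],[15,0],[38,5],[39,0],[44,5],[49,0]]
[[12,16],[15,0],[38,5],[39,0],[44,5],[48,11],[49,0]]
[[12,16],[15,0],[38,5],[39,9],[48,11],[49,0]]
[[12,16],[15,0],[27,1],[30,0],[38,5],[39,9],[48,11],[49,0]]
[[12,16],[15,0],[27,1],[30,0],[38,5],[39,9],[48,11],[49,0]]
[[12,16],[15,0],[20,19],[22,0],[27,1],[30,0],[38,5],[39,9],[48,11],[49,0]]
[[12,16],[20,19],[22,0],[27,1],[30,0],[38,5],[39,9],[48,11],[49,0]]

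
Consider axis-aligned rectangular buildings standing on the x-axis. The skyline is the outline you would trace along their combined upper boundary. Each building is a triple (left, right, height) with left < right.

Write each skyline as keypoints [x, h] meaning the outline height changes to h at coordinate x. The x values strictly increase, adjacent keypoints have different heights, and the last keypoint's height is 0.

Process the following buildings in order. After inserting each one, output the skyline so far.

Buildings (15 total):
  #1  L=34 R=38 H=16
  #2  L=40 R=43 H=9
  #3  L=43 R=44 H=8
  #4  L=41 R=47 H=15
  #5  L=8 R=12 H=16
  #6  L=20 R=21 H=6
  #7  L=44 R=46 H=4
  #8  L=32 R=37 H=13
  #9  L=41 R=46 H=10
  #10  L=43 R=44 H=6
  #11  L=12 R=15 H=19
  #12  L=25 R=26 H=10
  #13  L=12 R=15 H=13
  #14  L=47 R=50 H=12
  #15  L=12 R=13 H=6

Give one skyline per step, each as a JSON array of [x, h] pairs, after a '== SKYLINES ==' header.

== SKYLINES ==
[[34,16],[38,0]]
[[34,16],[38,0],[40,9],[43,0]]
[[34,16],[38,0],[40,9],[43,8],[44,0]]
[[34,16],[38,0],[40,9],[41,15],[47,0]]
[[8,16],[12,0],[34,16],[38,0],[40,9],[41,15],[47,0]]
[[8,16],[12,0],[20,6],[21,0],[34,16],[38,0],[40,9],[41,15],[47,0]]
[[8,16],[12,0],[20,6],[21,0],[34,16],[38,0],[40,9],[41,15],[47,0]]
[[8,16],[12,0],[20,6],[21,0],[32,13],[34,16],[38,0],[40,9],[41,15],[47,0]]
[[8,16],[12,0],[20,6],[21,0],[32,13],[34,16],[38,0],[40,9],[41,15],[47,0]]
[[8,16],[12,0],[20,6],[21,0],[32,13],[34,16],[38,0],[40,9],[41,15],[47,0]]
[[8,16],[12,19],[15,0],[20,6],[21,0],[32,13],[34,16],[38,0],[40,9],[41,15],[47,0]]
[[8,16],[12,19],[15,0],[20,6],[21,0],[25,10],[26,0],[32,13],[34,16],[38,0],[40,9],[41,15],[47,0]]
[[8,16],[12,19],[15,0],[20,6],[21,0],[25,10],[26,0],[32,13],[34,16],[38,0],[40,9],[41,15],[47,0]]
[[8,16],[12,19],[15,0],[20,6],[21,0],[25,10],[26,0],[32,13],[34,16],[38,0],[40,9],[41,15],[47,12],[50,0]]
[[8,16],[12,19],[15,0],[20,6],[21,0],[25,10],[26,0],[32,13],[34,16],[38,0],[40,9],[41,15],[47,12],[50,0]]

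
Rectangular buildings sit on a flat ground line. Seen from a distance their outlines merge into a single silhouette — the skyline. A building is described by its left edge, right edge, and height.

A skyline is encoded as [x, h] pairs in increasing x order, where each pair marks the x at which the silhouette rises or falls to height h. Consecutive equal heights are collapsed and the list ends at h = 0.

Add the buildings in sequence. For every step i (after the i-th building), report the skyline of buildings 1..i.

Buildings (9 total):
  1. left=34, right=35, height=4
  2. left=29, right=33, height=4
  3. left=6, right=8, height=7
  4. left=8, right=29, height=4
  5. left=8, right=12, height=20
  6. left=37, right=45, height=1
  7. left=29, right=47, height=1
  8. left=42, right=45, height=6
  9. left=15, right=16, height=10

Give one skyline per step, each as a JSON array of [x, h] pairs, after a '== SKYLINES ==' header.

== SKYLINES ==
[[34,4],[35,0]]
[[29,4],[33,0],[34,4],[35,0]]
[[6,7],[8,0],[29,4],[33,0],[34,4],[35,0]]
[[6,7],[8,4],[33,0],[34,4],[35,0]]
[[6,7],[8,20],[12,4],[33,0],[34,4],[35,0]]
[[6,7],[8,20],[12,4],[33,0],[34,4],[35,0],[37,1],[45,0]]
[[6,7],[8,20],[12,4],[33,1],[34,4],[35,1],[47,0]]
[[6,7],[8,20],[12,4],[33,1],[34,4],[35,1],[42,6],[45,1],[47,0]]
[[6,7],[8,20],[12,4],[15,10],[16,4],[33,1],[34,4],[35,1],[42,6],[45,1],[47,0]]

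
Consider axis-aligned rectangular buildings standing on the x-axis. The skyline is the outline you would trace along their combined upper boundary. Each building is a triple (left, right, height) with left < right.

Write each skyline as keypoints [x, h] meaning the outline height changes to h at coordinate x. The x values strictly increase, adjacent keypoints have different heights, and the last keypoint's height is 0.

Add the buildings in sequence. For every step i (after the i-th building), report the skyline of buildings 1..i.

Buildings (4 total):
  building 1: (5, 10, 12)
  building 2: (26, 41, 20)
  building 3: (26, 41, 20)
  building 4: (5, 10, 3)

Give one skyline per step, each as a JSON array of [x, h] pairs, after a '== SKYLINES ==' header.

== SKYLINES ==
[[5,12],[10,0]]
[[5,12],[10,0],[26,20],[41,0]]
[[5,12],[10,0],[26,20],[41,0]]
[[5,12],[10,0],[26,20],[41,0]]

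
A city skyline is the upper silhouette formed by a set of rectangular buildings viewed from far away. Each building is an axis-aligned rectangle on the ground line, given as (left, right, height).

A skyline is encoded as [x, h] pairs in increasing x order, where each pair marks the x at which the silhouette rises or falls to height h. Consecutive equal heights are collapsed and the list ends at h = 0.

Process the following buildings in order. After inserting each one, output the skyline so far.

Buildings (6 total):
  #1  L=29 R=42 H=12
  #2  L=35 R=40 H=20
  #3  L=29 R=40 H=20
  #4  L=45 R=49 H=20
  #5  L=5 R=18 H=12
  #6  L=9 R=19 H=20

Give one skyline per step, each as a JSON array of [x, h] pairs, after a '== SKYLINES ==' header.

== SKYLINES ==
[[29,12],[42,0]]
[[29,12],[35,20],[40,12],[42,0]]
[[29,20],[40,12],[42,0]]
[[29,20],[40,12],[42,0],[45,20],[49,0]]
[[5,12],[18,0],[29,20],[40,12],[42,0],[45,20],[49,0]]
[[5,12],[9,20],[19,0],[29,20],[40,12],[42,0],[45,20],[49,0]]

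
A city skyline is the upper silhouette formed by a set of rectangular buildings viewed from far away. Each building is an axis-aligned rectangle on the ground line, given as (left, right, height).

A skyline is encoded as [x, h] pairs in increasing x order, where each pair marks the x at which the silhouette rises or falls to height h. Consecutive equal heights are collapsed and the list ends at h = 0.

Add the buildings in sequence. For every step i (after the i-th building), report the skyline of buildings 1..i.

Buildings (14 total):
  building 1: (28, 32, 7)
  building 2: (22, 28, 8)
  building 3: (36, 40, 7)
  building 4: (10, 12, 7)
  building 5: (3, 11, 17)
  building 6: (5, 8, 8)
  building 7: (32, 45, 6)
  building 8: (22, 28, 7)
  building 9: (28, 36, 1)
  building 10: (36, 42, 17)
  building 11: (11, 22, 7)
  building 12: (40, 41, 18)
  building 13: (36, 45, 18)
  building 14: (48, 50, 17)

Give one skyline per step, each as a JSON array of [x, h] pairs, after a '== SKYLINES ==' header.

== SKYLINES ==
[[28,7],[32,0]]
[[22,8],[28,7],[32,0]]
[[22,8],[28,7],[32,0],[36,7],[40,0]]
[[10,7],[12,0],[22,8],[28,7],[32,0],[36,7],[40,0]]
[[3,17],[11,7],[12,0],[22,8],[28,7],[32,0],[36,7],[40,0]]
[[3,17],[11,7],[12,0],[22,8],[28,7],[32,0],[36,7],[40,0]]
[[3,17],[11,7],[12,0],[22,8],[28,7],[32,6],[36,7],[40,6],[45,0]]
[[3,17],[11,7],[12,0],[22,8],[28,7],[32,6],[36,7],[40,6],[45,0]]
[[3,17],[11,7],[12,0],[22,8],[28,7],[32,6],[36,7],[40,6],[45,0]]
[[3,17],[11,7],[12,0],[22,8],[28,7],[32,6],[36,17],[42,6],[45,0]]
[[3,17],[11,7],[22,8],[28,7],[32,6],[36,17],[42,6],[45,0]]
[[3,17],[11,7],[22,8],[28,7],[32,6],[36,17],[40,18],[41,17],[42,6],[45,0]]
[[3,17],[11,7],[22,8],[28,7],[32,6],[36,18],[45,0]]
[[3,17],[11,7],[22,8],[28,7],[32,6],[36,18],[45,0],[48,17],[50,0]]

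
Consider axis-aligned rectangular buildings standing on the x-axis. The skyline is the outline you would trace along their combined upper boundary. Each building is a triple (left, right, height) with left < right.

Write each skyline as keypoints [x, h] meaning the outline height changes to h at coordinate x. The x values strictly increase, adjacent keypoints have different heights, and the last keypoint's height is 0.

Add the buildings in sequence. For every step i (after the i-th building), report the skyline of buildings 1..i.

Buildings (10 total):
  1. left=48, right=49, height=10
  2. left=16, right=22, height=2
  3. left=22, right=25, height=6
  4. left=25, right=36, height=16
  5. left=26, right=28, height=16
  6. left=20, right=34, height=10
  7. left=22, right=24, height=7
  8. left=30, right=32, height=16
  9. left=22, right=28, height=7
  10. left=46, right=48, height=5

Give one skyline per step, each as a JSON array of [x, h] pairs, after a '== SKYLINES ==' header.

== SKYLINES ==
[[48,10],[49,0]]
[[16,2],[22,0],[48,10],[49,0]]
[[16,2],[22,6],[25,0],[48,10],[49,0]]
[[16,2],[22,6],[25,16],[36,0],[48,10],[49,0]]
[[16,2],[22,6],[25,16],[36,0],[48,10],[49,0]]
[[16,2],[20,10],[25,16],[36,0],[48,10],[49,0]]
[[16,2],[20,10],[25,16],[36,0],[48,10],[49,0]]
[[16,2],[20,10],[25,16],[36,0],[48,10],[49,0]]
[[16,2],[20,10],[25,16],[36,0],[48,10],[49,0]]
[[16,2],[20,10],[25,16],[36,0],[46,5],[48,10],[49,0]]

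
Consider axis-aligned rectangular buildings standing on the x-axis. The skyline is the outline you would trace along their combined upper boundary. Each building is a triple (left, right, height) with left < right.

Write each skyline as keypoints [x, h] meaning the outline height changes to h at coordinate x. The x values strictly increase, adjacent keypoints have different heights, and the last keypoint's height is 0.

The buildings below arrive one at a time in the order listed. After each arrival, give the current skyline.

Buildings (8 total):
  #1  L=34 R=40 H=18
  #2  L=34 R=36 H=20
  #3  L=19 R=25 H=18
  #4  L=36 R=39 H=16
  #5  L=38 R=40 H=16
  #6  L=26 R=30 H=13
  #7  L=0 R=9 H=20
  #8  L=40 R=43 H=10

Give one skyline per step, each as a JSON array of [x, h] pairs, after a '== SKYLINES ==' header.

== SKYLINES ==
[[34,18],[40,0]]
[[34,20],[36,18],[40,0]]
[[19,18],[25,0],[34,20],[36,18],[40,0]]
[[19,18],[25,0],[34,20],[36,18],[40,0]]
[[19,18],[25,0],[34,20],[36,18],[40,0]]
[[19,18],[25,0],[26,13],[30,0],[34,20],[36,18],[40,0]]
[[0,20],[9,0],[19,18],[25,0],[26,13],[30,0],[34,20],[36,18],[40,0]]
[[0,20],[9,0],[19,18],[25,0],[26,13],[30,0],[34,20],[36,18],[40,10],[43,0]]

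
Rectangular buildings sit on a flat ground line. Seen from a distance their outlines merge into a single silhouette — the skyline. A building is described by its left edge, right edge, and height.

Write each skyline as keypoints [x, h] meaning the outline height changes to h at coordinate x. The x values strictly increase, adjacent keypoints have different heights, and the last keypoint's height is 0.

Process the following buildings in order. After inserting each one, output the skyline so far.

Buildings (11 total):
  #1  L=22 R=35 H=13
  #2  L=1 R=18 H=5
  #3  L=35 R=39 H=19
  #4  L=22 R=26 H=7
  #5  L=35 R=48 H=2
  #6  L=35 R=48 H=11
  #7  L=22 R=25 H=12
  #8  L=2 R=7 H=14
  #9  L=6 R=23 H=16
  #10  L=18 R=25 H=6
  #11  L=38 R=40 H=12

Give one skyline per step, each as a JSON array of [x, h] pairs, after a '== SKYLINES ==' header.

== SKYLINES ==
[[22,13],[35,0]]
[[1,5],[18,0],[22,13],[35,0]]
[[1,5],[18,0],[22,13],[35,19],[39,0]]
[[1,5],[18,0],[22,13],[35,19],[39,0]]
[[1,5],[18,0],[22,13],[35,19],[39,2],[48,0]]
[[1,5],[18,0],[22,13],[35,19],[39,11],[48,0]]
[[1,5],[18,0],[22,13],[35,19],[39,11],[48,0]]
[[1,5],[2,14],[7,5],[18,0],[22,13],[35,19],[39,11],[48,0]]
[[1,5],[2,14],[6,16],[23,13],[35,19],[39,11],[48,0]]
[[1,5],[2,14],[6,16],[23,13],[35,19],[39,11],[48,0]]
[[1,5],[2,14],[6,16],[23,13],[35,19],[39,12],[40,11],[48,0]]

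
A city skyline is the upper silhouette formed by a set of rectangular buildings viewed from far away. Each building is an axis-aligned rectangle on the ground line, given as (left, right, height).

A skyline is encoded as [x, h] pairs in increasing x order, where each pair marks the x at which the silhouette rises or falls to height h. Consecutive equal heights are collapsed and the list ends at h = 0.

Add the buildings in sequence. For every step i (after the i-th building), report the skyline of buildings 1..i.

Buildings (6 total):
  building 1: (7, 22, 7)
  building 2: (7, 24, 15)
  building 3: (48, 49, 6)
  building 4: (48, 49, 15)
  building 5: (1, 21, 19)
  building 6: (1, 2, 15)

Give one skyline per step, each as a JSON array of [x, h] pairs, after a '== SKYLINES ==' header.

== SKYLINES ==
[[7,7],[22,0]]
[[7,15],[24,0]]
[[7,15],[24,0],[48,6],[49,0]]
[[7,15],[24,0],[48,15],[49,0]]
[[1,19],[21,15],[24,0],[48,15],[49,0]]
[[1,19],[21,15],[24,0],[48,15],[49,0]]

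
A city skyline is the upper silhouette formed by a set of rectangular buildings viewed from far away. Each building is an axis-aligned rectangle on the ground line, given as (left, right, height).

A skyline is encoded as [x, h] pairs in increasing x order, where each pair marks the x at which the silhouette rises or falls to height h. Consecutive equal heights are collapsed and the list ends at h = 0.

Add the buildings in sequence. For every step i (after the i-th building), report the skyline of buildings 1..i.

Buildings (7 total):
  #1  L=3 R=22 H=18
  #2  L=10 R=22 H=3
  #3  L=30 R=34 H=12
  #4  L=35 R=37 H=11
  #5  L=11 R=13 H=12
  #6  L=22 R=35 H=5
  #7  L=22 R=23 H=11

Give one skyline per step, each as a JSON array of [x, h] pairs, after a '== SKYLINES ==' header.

== SKYLINES ==
[[3,18],[22,0]]
[[3,18],[22,0]]
[[3,18],[22,0],[30,12],[34,0]]
[[3,18],[22,0],[30,12],[34,0],[35,11],[37,0]]
[[3,18],[22,0],[30,12],[34,0],[35,11],[37,0]]
[[3,18],[22,5],[30,12],[34,5],[35,11],[37,0]]
[[3,18],[22,11],[23,5],[30,12],[34,5],[35,11],[37,0]]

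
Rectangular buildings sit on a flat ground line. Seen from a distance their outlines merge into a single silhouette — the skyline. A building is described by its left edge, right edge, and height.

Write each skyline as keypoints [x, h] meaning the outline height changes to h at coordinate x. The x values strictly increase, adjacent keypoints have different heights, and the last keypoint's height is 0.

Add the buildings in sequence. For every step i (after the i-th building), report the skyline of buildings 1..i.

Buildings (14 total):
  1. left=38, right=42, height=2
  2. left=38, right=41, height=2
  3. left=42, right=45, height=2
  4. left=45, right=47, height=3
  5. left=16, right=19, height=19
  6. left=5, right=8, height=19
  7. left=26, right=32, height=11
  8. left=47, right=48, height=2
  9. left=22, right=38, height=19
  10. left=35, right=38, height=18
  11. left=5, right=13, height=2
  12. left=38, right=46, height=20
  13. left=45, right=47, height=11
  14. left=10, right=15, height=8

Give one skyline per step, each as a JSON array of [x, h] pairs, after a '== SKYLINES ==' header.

== SKYLINES ==
[[38,2],[42,0]]
[[38,2],[42,0]]
[[38,2],[45,0]]
[[38,2],[45,3],[47,0]]
[[16,19],[19,0],[38,2],[45,3],[47,0]]
[[5,19],[8,0],[16,19],[19,0],[38,2],[45,3],[47,0]]
[[5,19],[8,0],[16,19],[19,0],[26,11],[32,0],[38,2],[45,3],[47,0]]
[[5,19],[8,0],[16,19],[19,0],[26,11],[32,0],[38,2],[45,3],[47,2],[48,0]]
[[5,19],[8,0],[16,19],[19,0],[22,19],[38,2],[45,3],[47,2],[48,0]]
[[5,19],[8,0],[16,19],[19,0],[22,19],[38,2],[45,3],[47,2],[48,0]]
[[5,19],[8,2],[13,0],[16,19],[19,0],[22,19],[38,2],[45,3],[47,2],[48,0]]
[[5,19],[8,2],[13,0],[16,19],[19,0],[22,19],[38,20],[46,3],[47,2],[48,0]]
[[5,19],[8,2],[13,0],[16,19],[19,0],[22,19],[38,20],[46,11],[47,2],[48,0]]
[[5,19],[8,2],[10,8],[15,0],[16,19],[19,0],[22,19],[38,20],[46,11],[47,2],[48,0]]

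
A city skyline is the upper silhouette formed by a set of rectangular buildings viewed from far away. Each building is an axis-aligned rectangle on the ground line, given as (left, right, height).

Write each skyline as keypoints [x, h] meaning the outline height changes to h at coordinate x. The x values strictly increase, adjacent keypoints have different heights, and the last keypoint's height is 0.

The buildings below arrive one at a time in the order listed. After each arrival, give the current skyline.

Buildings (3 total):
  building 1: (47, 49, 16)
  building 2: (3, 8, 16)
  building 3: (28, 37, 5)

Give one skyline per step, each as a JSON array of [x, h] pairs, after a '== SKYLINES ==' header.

== SKYLINES ==
[[47,16],[49,0]]
[[3,16],[8,0],[47,16],[49,0]]
[[3,16],[8,0],[28,5],[37,0],[47,16],[49,0]]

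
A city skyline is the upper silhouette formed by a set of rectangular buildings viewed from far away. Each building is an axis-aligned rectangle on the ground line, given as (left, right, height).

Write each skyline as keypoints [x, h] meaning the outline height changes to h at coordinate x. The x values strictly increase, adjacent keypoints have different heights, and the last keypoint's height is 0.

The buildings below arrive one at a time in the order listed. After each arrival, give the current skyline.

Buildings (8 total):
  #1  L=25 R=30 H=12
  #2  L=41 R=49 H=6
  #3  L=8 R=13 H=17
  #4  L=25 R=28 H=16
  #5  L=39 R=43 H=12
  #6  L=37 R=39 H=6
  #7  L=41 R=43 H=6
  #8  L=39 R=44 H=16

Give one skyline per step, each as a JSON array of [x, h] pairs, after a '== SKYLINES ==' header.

== SKYLINES ==
[[25,12],[30,0]]
[[25,12],[30,0],[41,6],[49,0]]
[[8,17],[13,0],[25,12],[30,0],[41,6],[49,0]]
[[8,17],[13,0],[25,16],[28,12],[30,0],[41,6],[49,0]]
[[8,17],[13,0],[25,16],[28,12],[30,0],[39,12],[43,6],[49,0]]
[[8,17],[13,0],[25,16],[28,12],[30,0],[37,6],[39,12],[43,6],[49,0]]
[[8,17],[13,0],[25,16],[28,12],[30,0],[37,6],[39,12],[43,6],[49,0]]
[[8,17],[13,0],[25,16],[28,12],[30,0],[37,6],[39,16],[44,6],[49,0]]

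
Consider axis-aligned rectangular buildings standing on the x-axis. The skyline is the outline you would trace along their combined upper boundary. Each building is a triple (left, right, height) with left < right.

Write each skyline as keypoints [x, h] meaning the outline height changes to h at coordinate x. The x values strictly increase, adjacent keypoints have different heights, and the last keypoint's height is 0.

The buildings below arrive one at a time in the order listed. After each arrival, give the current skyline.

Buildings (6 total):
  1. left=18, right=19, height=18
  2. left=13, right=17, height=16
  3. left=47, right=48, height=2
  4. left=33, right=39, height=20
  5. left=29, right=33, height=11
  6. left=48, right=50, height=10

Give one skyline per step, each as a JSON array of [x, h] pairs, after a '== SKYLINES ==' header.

== SKYLINES ==
[[18,18],[19,0]]
[[13,16],[17,0],[18,18],[19,0]]
[[13,16],[17,0],[18,18],[19,0],[47,2],[48,0]]
[[13,16],[17,0],[18,18],[19,0],[33,20],[39,0],[47,2],[48,0]]
[[13,16],[17,0],[18,18],[19,0],[29,11],[33,20],[39,0],[47,2],[48,0]]
[[13,16],[17,0],[18,18],[19,0],[29,11],[33,20],[39,0],[47,2],[48,10],[50,0]]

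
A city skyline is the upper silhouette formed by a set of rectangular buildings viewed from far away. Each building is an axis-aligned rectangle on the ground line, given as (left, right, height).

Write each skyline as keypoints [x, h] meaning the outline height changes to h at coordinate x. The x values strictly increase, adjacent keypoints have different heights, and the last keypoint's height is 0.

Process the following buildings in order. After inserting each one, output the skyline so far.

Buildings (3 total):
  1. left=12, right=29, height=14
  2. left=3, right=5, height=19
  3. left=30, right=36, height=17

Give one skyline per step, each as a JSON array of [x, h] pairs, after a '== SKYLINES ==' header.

== SKYLINES ==
[[12,14],[29,0]]
[[3,19],[5,0],[12,14],[29,0]]
[[3,19],[5,0],[12,14],[29,0],[30,17],[36,0]]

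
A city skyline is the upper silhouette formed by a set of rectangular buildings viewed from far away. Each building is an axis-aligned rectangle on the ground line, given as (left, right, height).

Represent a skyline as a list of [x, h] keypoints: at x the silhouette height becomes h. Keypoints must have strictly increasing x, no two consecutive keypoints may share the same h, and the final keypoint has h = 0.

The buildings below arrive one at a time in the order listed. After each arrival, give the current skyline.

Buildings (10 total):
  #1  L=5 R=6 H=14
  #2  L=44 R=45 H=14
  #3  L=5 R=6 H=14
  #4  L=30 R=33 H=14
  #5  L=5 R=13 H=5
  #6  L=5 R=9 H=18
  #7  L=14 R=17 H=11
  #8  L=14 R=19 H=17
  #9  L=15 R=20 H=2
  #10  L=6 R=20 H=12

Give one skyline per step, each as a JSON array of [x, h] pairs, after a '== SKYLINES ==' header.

== SKYLINES ==
[[5,14],[6,0]]
[[5,14],[6,0],[44,14],[45,0]]
[[5,14],[6,0],[44,14],[45,0]]
[[5,14],[6,0],[30,14],[33,0],[44,14],[45,0]]
[[5,14],[6,5],[13,0],[30,14],[33,0],[44,14],[45,0]]
[[5,18],[9,5],[13,0],[30,14],[33,0],[44,14],[45,0]]
[[5,18],[9,5],[13,0],[14,11],[17,0],[30,14],[33,0],[44,14],[45,0]]
[[5,18],[9,5],[13,0],[14,17],[19,0],[30,14],[33,0],[44,14],[45,0]]
[[5,18],[9,5],[13,0],[14,17],[19,2],[20,0],[30,14],[33,0],[44,14],[45,0]]
[[5,18],[9,12],[14,17],[19,12],[20,0],[30,14],[33,0],[44,14],[45,0]]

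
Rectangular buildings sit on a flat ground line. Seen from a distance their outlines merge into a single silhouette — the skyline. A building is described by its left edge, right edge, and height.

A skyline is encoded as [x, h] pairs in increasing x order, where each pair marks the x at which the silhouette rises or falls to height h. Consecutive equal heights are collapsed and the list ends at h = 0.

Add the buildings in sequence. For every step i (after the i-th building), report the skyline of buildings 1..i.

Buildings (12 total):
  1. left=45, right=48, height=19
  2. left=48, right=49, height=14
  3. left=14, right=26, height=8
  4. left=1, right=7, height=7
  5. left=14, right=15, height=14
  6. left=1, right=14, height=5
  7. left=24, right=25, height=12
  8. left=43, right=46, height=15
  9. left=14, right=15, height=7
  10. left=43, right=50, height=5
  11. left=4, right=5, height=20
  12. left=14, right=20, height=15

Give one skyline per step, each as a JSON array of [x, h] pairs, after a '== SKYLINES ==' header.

== SKYLINES ==
[[45,19],[48,0]]
[[45,19],[48,14],[49,0]]
[[14,8],[26,0],[45,19],[48,14],[49,0]]
[[1,7],[7,0],[14,8],[26,0],[45,19],[48,14],[49,0]]
[[1,7],[7,0],[14,14],[15,8],[26,0],[45,19],[48,14],[49,0]]
[[1,7],[7,5],[14,14],[15,8],[26,0],[45,19],[48,14],[49,0]]
[[1,7],[7,5],[14,14],[15,8],[24,12],[25,8],[26,0],[45,19],[48,14],[49,0]]
[[1,7],[7,5],[14,14],[15,8],[24,12],[25,8],[26,0],[43,15],[45,19],[48,14],[49,0]]
[[1,7],[7,5],[14,14],[15,8],[24,12],[25,8],[26,0],[43,15],[45,19],[48,14],[49,0]]
[[1,7],[7,5],[14,14],[15,8],[24,12],[25,8],[26,0],[43,15],[45,19],[48,14],[49,5],[50,0]]
[[1,7],[4,20],[5,7],[7,5],[14,14],[15,8],[24,12],[25,8],[26,0],[43,15],[45,19],[48,14],[49,5],[50,0]]
[[1,7],[4,20],[5,7],[7,5],[14,15],[20,8],[24,12],[25,8],[26,0],[43,15],[45,19],[48,14],[49,5],[50,0]]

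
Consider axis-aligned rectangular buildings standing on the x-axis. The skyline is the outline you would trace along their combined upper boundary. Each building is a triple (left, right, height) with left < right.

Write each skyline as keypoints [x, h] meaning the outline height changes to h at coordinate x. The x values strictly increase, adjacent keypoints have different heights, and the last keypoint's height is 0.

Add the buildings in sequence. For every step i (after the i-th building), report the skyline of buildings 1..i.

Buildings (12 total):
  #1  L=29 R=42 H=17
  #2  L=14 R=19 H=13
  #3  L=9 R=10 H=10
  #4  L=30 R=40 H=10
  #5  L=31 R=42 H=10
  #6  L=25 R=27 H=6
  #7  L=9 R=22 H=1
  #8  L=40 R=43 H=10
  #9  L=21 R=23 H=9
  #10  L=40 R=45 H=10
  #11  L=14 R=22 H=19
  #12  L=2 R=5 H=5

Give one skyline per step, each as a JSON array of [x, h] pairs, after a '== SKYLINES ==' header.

== SKYLINES ==
[[29,17],[42,0]]
[[14,13],[19,0],[29,17],[42,0]]
[[9,10],[10,0],[14,13],[19,0],[29,17],[42,0]]
[[9,10],[10,0],[14,13],[19,0],[29,17],[42,0]]
[[9,10],[10,0],[14,13],[19,0],[29,17],[42,0]]
[[9,10],[10,0],[14,13],[19,0],[25,6],[27,0],[29,17],[42,0]]
[[9,10],[10,1],[14,13],[19,1],[22,0],[25,6],[27,0],[29,17],[42,0]]
[[9,10],[10,1],[14,13],[19,1],[22,0],[25,6],[27,0],[29,17],[42,10],[43,0]]
[[9,10],[10,1],[14,13],[19,1],[21,9],[23,0],[25,6],[27,0],[29,17],[42,10],[43,0]]
[[9,10],[10,1],[14,13],[19,1],[21,9],[23,0],[25,6],[27,0],[29,17],[42,10],[45,0]]
[[9,10],[10,1],[14,19],[22,9],[23,0],[25,6],[27,0],[29,17],[42,10],[45,0]]
[[2,5],[5,0],[9,10],[10,1],[14,19],[22,9],[23,0],[25,6],[27,0],[29,17],[42,10],[45,0]]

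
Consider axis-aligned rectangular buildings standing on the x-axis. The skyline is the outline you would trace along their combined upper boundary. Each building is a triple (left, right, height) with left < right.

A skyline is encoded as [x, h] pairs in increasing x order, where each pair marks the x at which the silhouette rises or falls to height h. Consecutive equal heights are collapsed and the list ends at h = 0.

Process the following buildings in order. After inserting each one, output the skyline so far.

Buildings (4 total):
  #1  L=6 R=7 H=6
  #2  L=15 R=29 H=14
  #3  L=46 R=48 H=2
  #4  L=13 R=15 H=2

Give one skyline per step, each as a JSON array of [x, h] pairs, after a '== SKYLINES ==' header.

== SKYLINES ==
[[6,6],[7,0]]
[[6,6],[7,0],[15,14],[29,0]]
[[6,6],[7,0],[15,14],[29,0],[46,2],[48,0]]
[[6,6],[7,0],[13,2],[15,14],[29,0],[46,2],[48,0]]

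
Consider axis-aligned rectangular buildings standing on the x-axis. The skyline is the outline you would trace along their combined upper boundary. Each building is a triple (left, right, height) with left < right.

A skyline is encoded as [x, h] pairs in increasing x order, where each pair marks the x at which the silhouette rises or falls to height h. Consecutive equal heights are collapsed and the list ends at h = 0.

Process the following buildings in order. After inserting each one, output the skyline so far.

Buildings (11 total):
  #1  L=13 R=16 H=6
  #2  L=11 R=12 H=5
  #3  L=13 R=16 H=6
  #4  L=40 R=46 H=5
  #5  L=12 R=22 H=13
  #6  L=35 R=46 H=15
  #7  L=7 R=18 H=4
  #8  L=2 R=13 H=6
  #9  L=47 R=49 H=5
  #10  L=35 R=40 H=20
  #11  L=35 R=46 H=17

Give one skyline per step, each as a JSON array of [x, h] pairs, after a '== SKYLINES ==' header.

== SKYLINES ==
[[13,6],[16,0]]
[[11,5],[12,0],[13,6],[16,0]]
[[11,5],[12,0],[13,6],[16,0]]
[[11,5],[12,0],[13,6],[16,0],[40,5],[46,0]]
[[11,5],[12,13],[22,0],[40,5],[46,0]]
[[11,5],[12,13],[22,0],[35,15],[46,0]]
[[7,4],[11,5],[12,13],[22,0],[35,15],[46,0]]
[[2,6],[12,13],[22,0],[35,15],[46,0]]
[[2,6],[12,13],[22,0],[35,15],[46,0],[47,5],[49,0]]
[[2,6],[12,13],[22,0],[35,20],[40,15],[46,0],[47,5],[49,0]]
[[2,6],[12,13],[22,0],[35,20],[40,17],[46,0],[47,5],[49,0]]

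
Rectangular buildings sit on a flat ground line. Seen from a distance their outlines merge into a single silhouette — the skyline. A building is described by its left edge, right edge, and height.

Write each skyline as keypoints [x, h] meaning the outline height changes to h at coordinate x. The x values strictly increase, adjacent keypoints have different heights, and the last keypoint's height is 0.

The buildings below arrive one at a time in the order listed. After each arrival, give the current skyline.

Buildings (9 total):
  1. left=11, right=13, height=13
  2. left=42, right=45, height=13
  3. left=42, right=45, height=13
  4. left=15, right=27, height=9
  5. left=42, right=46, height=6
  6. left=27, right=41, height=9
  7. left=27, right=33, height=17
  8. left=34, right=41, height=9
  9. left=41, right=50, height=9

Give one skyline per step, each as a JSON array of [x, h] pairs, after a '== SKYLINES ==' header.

== SKYLINES ==
[[11,13],[13,0]]
[[11,13],[13,0],[42,13],[45,0]]
[[11,13],[13,0],[42,13],[45,0]]
[[11,13],[13,0],[15,9],[27,0],[42,13],[45,0]]
[[11,13],[13,0],[15,9],[27,0],[42,13],[45,6],[46,0]]
[[11,13],[13,0],[15,9],[41,0],[42,13],[45,6],[46,0]]
[[11,13],[13,0],[15,9],[27,17],[33,9],[41,0],[42,13],[45,6],[46,0]]
[[11,13],[13,0],[15,9],[27,17],[33,9],[41,0],[42,13],[45,6],[46,0]]
[[11,13],[13,0],[15,9],[27,17],[33,9],[42,13],[45,9],[50,0]]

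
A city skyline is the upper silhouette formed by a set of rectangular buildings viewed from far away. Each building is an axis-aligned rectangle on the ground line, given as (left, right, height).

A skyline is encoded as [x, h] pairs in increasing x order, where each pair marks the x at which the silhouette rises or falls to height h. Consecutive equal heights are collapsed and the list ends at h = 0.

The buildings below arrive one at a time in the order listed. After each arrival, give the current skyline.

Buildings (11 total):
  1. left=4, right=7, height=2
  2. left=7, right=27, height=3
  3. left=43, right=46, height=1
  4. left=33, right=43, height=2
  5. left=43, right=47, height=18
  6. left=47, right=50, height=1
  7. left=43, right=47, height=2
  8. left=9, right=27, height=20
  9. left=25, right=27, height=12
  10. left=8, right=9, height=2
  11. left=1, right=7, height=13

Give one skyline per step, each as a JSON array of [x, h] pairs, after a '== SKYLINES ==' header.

== SKYLINES ==
[[4,2],[7,0]]
[[4,2],[7,3],[27,0]]
[[4,2],[7,3],[27,0],[43,1],[46,0]]
[[4,2],[7,3],[27,0],[33,2],[43,1],[46,0]]
[[4,2],[7,3],[27,0],[33,2],[43,18],[47,0]]
[[4,2],[7,3],[27,0],[33,2],[43,18],[47,1],[50,0]]
[[4,2],[7,3],[27,0],[33,2],[43,18],[47,1],[50,0]]
[[4,2],[7,3],[9,20],[27,0],[33,2],[43,18],[47,1],[50,0]]
[[4,2],[7,3],[9,20],[27,0],[33,2],[43,18],[47,1],[50,0]]
[[4,2],[7,3],[9,20],[27,0],[33,2],[43,18],[47,1],[50,0]]
[[1,13],[7,3],[9,20],[27,0],[33,2],[43,18],[47,1],[50,0]]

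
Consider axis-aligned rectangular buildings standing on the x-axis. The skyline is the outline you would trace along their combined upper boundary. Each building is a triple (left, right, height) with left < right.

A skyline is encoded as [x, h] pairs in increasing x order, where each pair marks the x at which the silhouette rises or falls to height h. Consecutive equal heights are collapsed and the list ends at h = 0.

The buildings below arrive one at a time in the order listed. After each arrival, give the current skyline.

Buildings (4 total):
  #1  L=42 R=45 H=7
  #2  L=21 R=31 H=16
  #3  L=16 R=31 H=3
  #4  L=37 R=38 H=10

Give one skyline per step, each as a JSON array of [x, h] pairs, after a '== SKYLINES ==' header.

== SKYLINES ==
[[42,7],[45,0]]
[[21,16],[31,0],[42,7],[45,0]]
[[16,3],[21,16],[31,0],[42,7],[45,0]]
[[16,3],[21,16],[31,0],[37,10],[38,0],[42,7],[45,0]]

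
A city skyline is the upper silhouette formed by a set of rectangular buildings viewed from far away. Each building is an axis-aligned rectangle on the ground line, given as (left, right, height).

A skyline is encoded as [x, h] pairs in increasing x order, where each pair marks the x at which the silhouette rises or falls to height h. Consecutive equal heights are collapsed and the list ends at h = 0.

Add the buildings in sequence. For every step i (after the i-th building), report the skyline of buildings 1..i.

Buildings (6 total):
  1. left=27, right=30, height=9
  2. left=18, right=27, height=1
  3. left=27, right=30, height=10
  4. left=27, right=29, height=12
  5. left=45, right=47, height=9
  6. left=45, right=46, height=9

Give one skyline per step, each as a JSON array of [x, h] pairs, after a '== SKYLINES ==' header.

== SKYLINES ==
[[27,9],[30,0]]
[[18,1],[27,9],[30,0]]
[[18,1],[27,10],[30,0]]
[[18,1],[27,12],[29,10],[30,0]]
[[18,1],[27,12],[29,10],[30,0],[45,9],[47,0]]
[[18,1],[27,12],[29,10],[30,0],[45,9],[47,0]]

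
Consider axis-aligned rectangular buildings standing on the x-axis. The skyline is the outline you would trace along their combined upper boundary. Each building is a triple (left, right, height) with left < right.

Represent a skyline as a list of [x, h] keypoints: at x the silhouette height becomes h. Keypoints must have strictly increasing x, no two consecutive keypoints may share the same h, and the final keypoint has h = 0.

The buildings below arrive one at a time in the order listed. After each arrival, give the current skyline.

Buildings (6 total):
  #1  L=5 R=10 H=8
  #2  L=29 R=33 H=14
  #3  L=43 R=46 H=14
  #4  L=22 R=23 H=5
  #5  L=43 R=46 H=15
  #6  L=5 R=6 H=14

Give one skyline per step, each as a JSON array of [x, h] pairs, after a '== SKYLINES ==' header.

== SKYLINES ==
[[5,8],[10,0]]
[[5,8],[10,0],[29,14],[33,0]]
[[5,8],[10,0],[29,14],[33,0],[43,14],[46,0]]
[[5,8],[10,0],[22,5],[23,0],[29,14],[33,0],[43,14],[46,0]]
[[5,8],[10,0],[22,5],[23,0],[29,14],[33,0],[43,15],[46,0]]
[[5,14],[6,8],[10,0],[22,5],[23,0],[29,14],[33,0],[43,15],[46,0]]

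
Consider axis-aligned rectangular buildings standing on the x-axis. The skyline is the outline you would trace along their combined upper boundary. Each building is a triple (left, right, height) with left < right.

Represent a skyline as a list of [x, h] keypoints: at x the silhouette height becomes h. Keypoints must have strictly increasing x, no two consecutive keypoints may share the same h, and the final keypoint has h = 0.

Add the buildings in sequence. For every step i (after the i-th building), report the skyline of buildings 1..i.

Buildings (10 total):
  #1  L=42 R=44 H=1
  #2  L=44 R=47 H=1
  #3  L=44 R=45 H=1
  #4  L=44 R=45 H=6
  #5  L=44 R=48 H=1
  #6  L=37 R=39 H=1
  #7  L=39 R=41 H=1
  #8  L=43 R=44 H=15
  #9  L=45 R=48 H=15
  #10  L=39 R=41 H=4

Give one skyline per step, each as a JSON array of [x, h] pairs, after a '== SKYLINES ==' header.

== SKYLINES ==
[[42,1],[44,0]]
[[42,1],[47,0]]
[[42,1],[47,0]]
[[42,1],[44,6],[45,1],[47,0]]
[[42,1],[44,6],[45,1],[48,0]]
[[37,1],[39,0],[42,1],[44,6],[45,1],[48,0]]
[[37,1],[41,0],[42,1],[44,6],[45,1],[48,0]]
[[37,1],[41,0],[42,1],[43,15],[44,6],[45,1],[48,0]]
[[37,1],[41,0],[42,1],[43,15],[44,6],[45,15],[48,0]]
[[37,1],[39,4],[41,0],[42,1],[43,15],[44,6],[45,15],[48,0]]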